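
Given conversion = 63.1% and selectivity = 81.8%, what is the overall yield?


Overall yield = conversion (%) * selectivity (%) / 100
Conversion = 63.1%, Selectivity = 81.8%
Y = 63.1 * 81.8 / 100
= 51.6158 %

51.6158 %


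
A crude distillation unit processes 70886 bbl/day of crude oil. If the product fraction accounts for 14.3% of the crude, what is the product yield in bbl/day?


Crude throughput = 70886 bbl/day
Fraction yield = 14.3%
yield = throughput * fraction / 100
yield = 70886 * 14.3 / 100 = 10136.698

10136.698 bbl/day


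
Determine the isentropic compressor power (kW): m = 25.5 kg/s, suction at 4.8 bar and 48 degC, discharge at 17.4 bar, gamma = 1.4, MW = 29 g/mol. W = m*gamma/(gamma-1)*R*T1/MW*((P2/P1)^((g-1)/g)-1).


Isentropic work: W = m*(gamma/(gamma-1))*(R*T1/MW)*((P2/P1)^((gamma-1)/gamma) - 1)
T1 = 48 + 273.15 = 321.15 K
Pressure ratio = 17.4 / 4.8 = 3.625
Exponent = (1.4 - 1)/1.4 = 0.285714
(P2/P1)^exp - 1 = 3.625^0.285714 - 1 = 0.444781
W = 25.5 * 1.4 / 0.4 * 8.314 * 321.15 / 29 * 0.444781 = 3655

3655 kW


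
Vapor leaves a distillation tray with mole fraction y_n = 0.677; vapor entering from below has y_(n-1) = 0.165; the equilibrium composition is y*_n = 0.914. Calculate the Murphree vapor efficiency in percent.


Murphree vapor efficiency: EMV = (y_n - y_(n-1)) / (y*_n - y_(n-1)) * 100
EMV = (0.677 - 0.165) / (0.914 - 0.165) * 100 = 0.512 / 0.749 * 100 = 68.36

68.36 %


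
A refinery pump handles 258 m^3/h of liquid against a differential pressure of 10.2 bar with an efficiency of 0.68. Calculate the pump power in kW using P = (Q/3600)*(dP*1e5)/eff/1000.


Q = 258 / 3600 = 0.0716667 m^3/s
P = 0.0716667 * (10.2 * 1e5) / 0.68 / 1000 = 107.5

107.5 kW


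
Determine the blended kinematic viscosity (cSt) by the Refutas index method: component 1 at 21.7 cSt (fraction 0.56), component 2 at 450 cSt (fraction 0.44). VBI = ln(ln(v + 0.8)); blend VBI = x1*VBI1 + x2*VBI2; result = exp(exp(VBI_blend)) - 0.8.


Refutas method: VBN_i = 14.534*ln(ln(visc_i + 0.8)) + 10.975, blended linearly by mass fraction; since VBN is linear in VBI_i = ln(ln(visc_i + 0.8)) and the fractions sum to 1, blend VBI directly: visc = exp(exp(VBI_blend)) - 0.8
VBI_1 = ln(ln(21.7 + 0.8)) = 1.13575
VBI_2 = ln(ln(450 + 0.8)) = 1.81009
VBI_blend = 0.56 * 1.13575 + 0.44 * 1.81009 = 1.43246
visc_blend = exp(exp(1.43246)) - 0.8 = 65.16

65.16 cSt


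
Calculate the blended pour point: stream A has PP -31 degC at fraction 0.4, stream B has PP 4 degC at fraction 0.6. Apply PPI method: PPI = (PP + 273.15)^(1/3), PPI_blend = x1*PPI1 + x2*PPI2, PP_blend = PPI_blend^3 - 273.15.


PPI_1 = (-31 + 273.15)^(1/3) = 6.232967
PPI_2 = (4 + 273.15)^(1/3) = 6.51986
PPI_blend = 0.4 * 6.232967 + 0.6 * 6.51986 = 6.405103
PP_blend = 6.405103^3 - 273.15 = 262.7716 - 273.15 = -10.38

-10.38 degC


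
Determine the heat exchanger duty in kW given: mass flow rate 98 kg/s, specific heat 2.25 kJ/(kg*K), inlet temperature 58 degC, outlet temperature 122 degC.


Q = m_dot * cp * delta_T
delta_T = 122 - 58 = 64 K
Q = 98 * 2.25 * 64
= 220.5 * 64
= 14112 kW

14112 kW


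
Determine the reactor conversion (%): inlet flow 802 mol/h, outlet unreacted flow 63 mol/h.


X = (F_in - F_out) / F_in * 100
Moles reacted = 802 - 63 = 739
X = 739 / 802 * 100
= 0.9214 * 100
= 92.14 %

92.14 %


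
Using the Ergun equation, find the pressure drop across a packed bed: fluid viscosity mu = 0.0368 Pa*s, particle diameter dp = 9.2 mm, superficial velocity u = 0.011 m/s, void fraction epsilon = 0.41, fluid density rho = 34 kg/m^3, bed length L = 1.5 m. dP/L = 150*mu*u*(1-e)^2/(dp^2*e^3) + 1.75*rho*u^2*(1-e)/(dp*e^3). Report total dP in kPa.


dp = 9.2 mm = 0.0092 m
Viscous term = 150*0.0368*0.011*(1-0.41)^2 / (0.0092^2*0.41^3) = 3623.34
Inertial term = 1.75*34*0.011^2*(1-0.41) / (0.0092*0.41^3) = 6.69908
dP/L = 3623.34 + 6.69908 = 3630.04 Pa/m
dP = 3630.04 * 1.5 / 1000 = 5.445 kPa

5.445 kPa


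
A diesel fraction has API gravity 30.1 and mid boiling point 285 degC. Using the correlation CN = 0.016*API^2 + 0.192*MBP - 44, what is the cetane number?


CN = 0.016 * 30.1^2 + 0.192 * 285 - 44
CN = 14.49616 + 54.72 - 44 = 25.21616

25.21616


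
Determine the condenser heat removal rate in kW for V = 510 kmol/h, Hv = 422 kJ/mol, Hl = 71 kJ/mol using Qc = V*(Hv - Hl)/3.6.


Qc = 510 * (422 - 71) / 3.6 = 510 * 351 / 3.6 = 49720

49720 kW


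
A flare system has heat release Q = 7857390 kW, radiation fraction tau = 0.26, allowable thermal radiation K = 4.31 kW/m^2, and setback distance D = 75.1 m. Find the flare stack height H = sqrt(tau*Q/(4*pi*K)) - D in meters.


tau*Q/(4*pi*K) = 0.26 * 7857390 / (4 * pi * 4.31) = 37719.4
sqrt(37719.4) = 194.215
H = 194.215 - 75.1 = 119.1

119.1 m


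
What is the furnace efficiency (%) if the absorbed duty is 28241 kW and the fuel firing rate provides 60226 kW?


Furnace efficiency = Q_absorbed / Q_fuel * 100
= 28241 / 60226 * 100 = 46.89

46.89 %


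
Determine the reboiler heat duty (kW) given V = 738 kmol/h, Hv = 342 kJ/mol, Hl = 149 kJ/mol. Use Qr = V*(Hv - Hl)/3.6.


Qr = 738 * (342 - 149) / 3.6 = 738 * 193 / 3.6 = 39560

39560 kW


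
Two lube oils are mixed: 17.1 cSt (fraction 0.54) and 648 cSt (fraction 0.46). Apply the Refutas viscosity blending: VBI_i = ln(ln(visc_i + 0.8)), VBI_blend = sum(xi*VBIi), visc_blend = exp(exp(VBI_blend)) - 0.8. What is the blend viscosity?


Refutas method: VBN_i = 14.534*ln(ln(visc_i + 0.8)) + 10.975, blended linearly by mass fraction; since VBN is linear in VBI_i = ln(ln(visc_i + 0.8)) and the fractions sum to 1, blend VBI directly: visc = exp(exp(VBI_blend)) - 0.8
VBI_1 = ln(ln(17.1 + 0.8)) = 1.05946
VBI_2 = ln(ln(648 + 0.8)) = 1.86797
VBI_blend = 0.54 * 1.05946 + 0.46 * 1.86797 = 1.43137
visc_blend = exp(exp(1.43137)) - 0.8 = 64.86

64.86 cSt


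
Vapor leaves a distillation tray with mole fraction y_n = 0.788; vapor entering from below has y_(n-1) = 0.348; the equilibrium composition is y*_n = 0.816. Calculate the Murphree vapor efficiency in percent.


Murphree vapor efficiency: EMV = (y_n - y_(n-1)) / (y*_n - y_(n-1)) * 100
EMV = (0.788 - 0.348) / (0.816 - 0.348) * 100 = 0.44 / 0.468 * 100 = 94.02

94.02 %


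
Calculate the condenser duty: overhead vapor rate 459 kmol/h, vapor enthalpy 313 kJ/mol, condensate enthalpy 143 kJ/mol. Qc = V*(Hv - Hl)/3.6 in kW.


Qc = 459 * (313 - 143) / 3.6 = 459 * 170 / 3.6 = 21680

21680 kW


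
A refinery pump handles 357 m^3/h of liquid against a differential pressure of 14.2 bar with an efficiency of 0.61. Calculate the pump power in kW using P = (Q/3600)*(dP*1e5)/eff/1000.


Q = 357 / 3600 = 0.0991667 m^3/s
P = 0.0991667 * (14.2 * 1e5) / 0.61 / 1000 = 230.8

230.8 kW


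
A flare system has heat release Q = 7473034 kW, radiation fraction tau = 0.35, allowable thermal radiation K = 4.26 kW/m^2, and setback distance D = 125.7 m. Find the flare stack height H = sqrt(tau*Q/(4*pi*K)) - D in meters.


tau*Q/(4*pi*K) = 0.35 * 7473034 / (4 * pi * 4.26) = 48859.1
sqrt(48859.1) = 221.041
H = 221.041 - 125.7 = 95.34

95.34 m


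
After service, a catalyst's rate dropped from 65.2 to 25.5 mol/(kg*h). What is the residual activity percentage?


Activity (%) = (rate_used / rate_fresh) * 100
rate_used = 25.5, rate_fresh = 65.2
= (25.5 / 65.2) * 100
= 0.3911 * 100 = 39.11

39.11 %


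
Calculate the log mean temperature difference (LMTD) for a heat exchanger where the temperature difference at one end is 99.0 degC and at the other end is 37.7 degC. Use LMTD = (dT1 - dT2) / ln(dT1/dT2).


LMTD = (dT1 - dT2) / ln(dT1/dT2)
= (99.0 - 37.7) / ln(99.0 / 37.7) = 61.3 / 0.96546 = 63.49

63.49 degC


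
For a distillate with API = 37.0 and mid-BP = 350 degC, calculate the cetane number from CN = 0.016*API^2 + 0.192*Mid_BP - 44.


CN = 0.016 * 37.0^2 + 0.192 * 350 - 44
CN = 21.904 + 67.2 - 44 = 45.104

45.104


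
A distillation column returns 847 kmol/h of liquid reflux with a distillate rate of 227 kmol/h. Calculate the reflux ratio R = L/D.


Reflux ratio definition: R = L / D (liquid returned / distillate withdrawn)
L = 847 kmol/h, D = 227 kmol/h
R = 847 / 227 = 3.731

3.731


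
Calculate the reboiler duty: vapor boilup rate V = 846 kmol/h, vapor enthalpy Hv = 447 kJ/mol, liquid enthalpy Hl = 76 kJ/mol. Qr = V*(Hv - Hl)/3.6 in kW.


Qr = 846 * (447 - 76) / 3.6 = 846 * 371 / 3.6 = 87180

87180 kW


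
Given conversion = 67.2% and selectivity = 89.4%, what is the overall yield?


Overall yield = conversion (%) * selectivity (%) / 100
Conversion = 67.2%, Selectivity = 89.4%
Y = 67.2 * 89.4 / 100
= 60.0768 %

60.0768 %


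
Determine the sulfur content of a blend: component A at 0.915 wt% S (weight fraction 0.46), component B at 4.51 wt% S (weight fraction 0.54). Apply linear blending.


Linear sulfur blending: S_blend = x1*S1 + x2*S2
Contribution 1: 0.46 * 0.915 = 0.4209 wt%
Contribution 2: 0.54 * 4.51 = 2.4354 wt%
S_blend = 0.4209 + 2.4354 = 2.8563

2.8563 wt%


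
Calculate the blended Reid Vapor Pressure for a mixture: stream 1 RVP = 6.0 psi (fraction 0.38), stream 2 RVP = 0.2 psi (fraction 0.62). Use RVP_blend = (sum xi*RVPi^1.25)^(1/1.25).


Chevron index: RVP_blend = (sum xi*RVPi^1.25)^(1/1.25)
RVP^1.25 terms: 0.38 * 6.0^1.25 + 0.62 * 0.2^1.25 = 3.65132
RVP_blend = 3.65132^(1/1.25) = 2.818

2.818 psi


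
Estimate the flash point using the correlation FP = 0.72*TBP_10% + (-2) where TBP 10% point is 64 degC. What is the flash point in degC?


FP = 0.72 * 64 + (-2) = 44.08

44.08 degC


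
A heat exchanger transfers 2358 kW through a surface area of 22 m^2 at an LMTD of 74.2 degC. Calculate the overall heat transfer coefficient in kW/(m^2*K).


From Q = U*A*LMTD, U = Q / (A * LMTD)
U = 2358 / (22 * 74.2) = 2358 / 1632.4 = 1.444

1.444 kW/(m^2*K)


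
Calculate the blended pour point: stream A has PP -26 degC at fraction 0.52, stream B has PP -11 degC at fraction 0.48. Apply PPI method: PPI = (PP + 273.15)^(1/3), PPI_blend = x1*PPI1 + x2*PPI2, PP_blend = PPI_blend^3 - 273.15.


PPI_1 = (-26 + 273.15)^(1/3) = 6.275575
PPI_2 = (-11 + 273.15)^(1/3) = 6.400049
PPI_blend = 0.52 * 6.275575 + 0.48 * 6.400049 = 6.335323
PP_blend = 6.335323^3 - 273.15 = 254.2765 - 273.15 = -18.87

-18.87 degC


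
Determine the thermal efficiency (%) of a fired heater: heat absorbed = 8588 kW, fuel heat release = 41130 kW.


Furnace efficiency = Q_absorbed / Q_fuel * 100
= 8588 / 41130 * 100 = 20.88

20.88 %


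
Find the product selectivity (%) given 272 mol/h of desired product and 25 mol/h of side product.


Selectivity = desired / (desired + undesired) * 100
Total products = 272 + 25 = 297 mol/h
S = 272 / 297 * 100
= 0.9158 * 100
= 91.58 %

91.58 %


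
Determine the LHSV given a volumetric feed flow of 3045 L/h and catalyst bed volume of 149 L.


LHSV = volumetric feed rate / catalyst volume
= 3045 L/h / 149 L
= 20.44 h^-1

20.44 h^-1


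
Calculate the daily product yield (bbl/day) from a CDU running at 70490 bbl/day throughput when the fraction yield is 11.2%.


Crude throughput = 70490 bbl/day
Fraction yield = 11.2%
yield = throughput * fraction / 100
yield = 70490 * 11.2 / 100 = 7894.88

7894.88 bbl/day


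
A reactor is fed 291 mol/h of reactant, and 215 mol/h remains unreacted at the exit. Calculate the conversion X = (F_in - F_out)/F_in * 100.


X = (F_in - F_out) / F_in * 100
Moles reacted = 291 - 215 = 76
X = 76 / 291 * 100
= 0.2612 * 100
= 26.12 %

26.12 %


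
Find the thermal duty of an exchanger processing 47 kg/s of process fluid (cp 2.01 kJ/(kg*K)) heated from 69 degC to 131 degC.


Q = m_dot * cp * delta_T
delta_T = 131 - 69 = 62 K
Q = 47 * 2.01 * 62
= 94.47 * 62
= 5857.14 kW

5857.14 kW


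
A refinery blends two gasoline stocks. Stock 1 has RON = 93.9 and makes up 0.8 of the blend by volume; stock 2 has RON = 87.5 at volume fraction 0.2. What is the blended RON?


Linear blending: RON_blend = sum(vi * RONi)
Contribution 1: 0.8 * 93.9 = 75.12
Contribution 2: 0.2 * 87.5 = 17.5
RON_blend = 75.12 + 17.5 = 92.62

92.62


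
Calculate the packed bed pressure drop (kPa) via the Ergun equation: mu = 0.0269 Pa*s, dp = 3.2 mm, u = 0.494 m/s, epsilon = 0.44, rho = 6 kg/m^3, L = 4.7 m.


dp = 3.2 mm = 0.0032 m
Viscous term = 150*0.0269*0.494*(1-0.44)^2 / (0.0032^2*0.44^3) = 716619
Inertial term = 1.75*6*0.494^2*(1-0.44) / (0.0032*0.44^3) = 5264.09
dP/L = 716619 + 5264.09 = 721883 Pa/m
dP = 721883 * 4.7 / 1000 = 3393 kPa

3393 kPa


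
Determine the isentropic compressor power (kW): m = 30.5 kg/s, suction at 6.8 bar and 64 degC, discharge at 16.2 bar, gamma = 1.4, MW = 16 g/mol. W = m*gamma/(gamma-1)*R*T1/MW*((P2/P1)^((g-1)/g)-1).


Isentropic work: W = m*(gamma/(gamma-1))*(R*T1/MW)*((P2/P1)^((gamma-1)/gamma) - 1)
T1 = 64 + 273.15 = 337.15 K
Pressure ratio = 16.2 / 6.8 = 2.38235
Exponent = (1.4 - 1)/1.4 = 0.285714
(P2/P1)^exp - 1 = 2.38235^0.285714 - 1 = 0.281492
W = 30.5 * 1.4 / 0.4 * 8.314 * 337.15 / 16 * 0.281492 = 5264

5264 kW


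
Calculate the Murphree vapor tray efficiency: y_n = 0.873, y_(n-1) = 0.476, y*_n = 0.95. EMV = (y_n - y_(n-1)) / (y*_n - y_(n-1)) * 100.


Murphree vapor efficiency: EMV = (y_n - y_(n-1)) / (y*_n - y_(n-1)) * 100
EMV = (0.873 - 0.476) / (0.95 - 0.476) * 100 = 0.397 / 0.474 * 100 = 83.76

83.76 %


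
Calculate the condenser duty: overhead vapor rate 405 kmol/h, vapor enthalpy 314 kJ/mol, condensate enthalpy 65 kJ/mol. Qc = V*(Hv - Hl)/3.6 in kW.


Qc = 405 * (314 - 65) / 3.6 = 405 * 249 / 3.6 = 28010

28010 kW


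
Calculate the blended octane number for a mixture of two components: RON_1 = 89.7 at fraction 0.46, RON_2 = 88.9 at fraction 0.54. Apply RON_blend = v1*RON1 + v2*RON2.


Linear blending: RON_blend = sum(vi * RONi)
Contribution 1: 0.46 * 89.7 = 41.262
Contribution 2: 0.54 * 88.9 = 48.006
RON_blend = 41.262 + 48.006 = 89.268

89.268


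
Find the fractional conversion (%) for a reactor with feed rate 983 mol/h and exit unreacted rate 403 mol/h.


X = (F_in - F_out) / F_in * 100
Moles reacted = 983 - 403 = 580
X = 580 / 983 * 100
= 0.5900 * 100
= 59.00 %

59.00 %


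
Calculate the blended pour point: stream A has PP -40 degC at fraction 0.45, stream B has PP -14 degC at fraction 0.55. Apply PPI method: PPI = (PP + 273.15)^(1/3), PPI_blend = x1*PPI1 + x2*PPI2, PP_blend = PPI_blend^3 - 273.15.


PPI_1 = (-40 + 273.15)^(1/3) = 6.15477
PPI_2 = (-14 + 273.15)^(1/3) = 6.375541
PPI_blend = 0.45 * 6.15477 + 0.55 * 6.375541 = 6.276194
PP_blend = 6.276194^3 - 273.15 = 247.2231 - 273.15 = -25.93

-25.93 degC


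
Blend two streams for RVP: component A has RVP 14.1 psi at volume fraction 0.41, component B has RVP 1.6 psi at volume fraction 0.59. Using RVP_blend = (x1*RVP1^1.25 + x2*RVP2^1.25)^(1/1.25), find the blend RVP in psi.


Chevron index: RVP_blend = (sum xi*RVPi^1.25)^(1/1.25)
RVP^1.25 terms: 0.41 * 14.1^1.25 + 0.59 * 1.6^1.25 = 12.264
RVP_blend = 12.264^(1/1.25) = 7.429

7.429 psi


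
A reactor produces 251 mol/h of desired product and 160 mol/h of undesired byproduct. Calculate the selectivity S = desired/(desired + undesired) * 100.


Selectivity = desired / (desired + undesired) * 100
Total products = 251 + 160 = 411 mol/h
S = 251 / 411 * 100
= 0.6107 * 100
= 61.07 %

61.07 %


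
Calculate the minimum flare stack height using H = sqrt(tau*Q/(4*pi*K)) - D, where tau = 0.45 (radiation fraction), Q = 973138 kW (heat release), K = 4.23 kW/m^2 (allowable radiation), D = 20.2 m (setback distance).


tau*Q/(4*pi*K) = 0.45 * 973138 / (4 * pi * 4.23) = 8238.28
sqrt(8238.28) = 90.765
H = 90.765 - 20.2 = 70.56

70.56 m


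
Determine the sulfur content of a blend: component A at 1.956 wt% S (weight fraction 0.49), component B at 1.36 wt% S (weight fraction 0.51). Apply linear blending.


Linear sulfur blending: S_blend = x1*S1 + x2*S2
Contribution 1: 0.49 * 1.956 = 0.95844 wt%
Contribution 2: 0.51 * 1.36 = 0.6936 wt%
S_blend = 0.95844 + 0.6936 = 1.65204

1.65204 wt%


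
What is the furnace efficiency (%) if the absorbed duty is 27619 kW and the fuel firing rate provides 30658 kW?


Furnace efficiency = Q_absorbed / Q_fuel * 100
= 27619 / 30658 * 100 = 90.09

90.09 %


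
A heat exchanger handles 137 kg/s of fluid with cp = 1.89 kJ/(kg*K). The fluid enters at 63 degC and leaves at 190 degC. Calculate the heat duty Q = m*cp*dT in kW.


Q = m_dot * cp * delta_T
delta_T = 190 - 63 = 127 K
Q = 137 * 1.89 * 127
= 258.93 * 127
= 32884.11 kW

32884.11 kW


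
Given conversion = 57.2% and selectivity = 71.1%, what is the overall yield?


Overall yield = conversion (%) * selectivity (%) / 100
Conversion = 57.2%, Selectivity = 71.1%
Y = 57.2 * 71.1 / 100
= 40.6692 %

40.6692 %


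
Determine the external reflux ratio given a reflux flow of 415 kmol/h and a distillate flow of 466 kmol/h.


Reflux ratio definition: R = L / D (liquid returned / distillate withdrawn)
L = 415 kmol/h, D = 466 kmol/h
R = 415 / 466 = 0.8906

0.8906


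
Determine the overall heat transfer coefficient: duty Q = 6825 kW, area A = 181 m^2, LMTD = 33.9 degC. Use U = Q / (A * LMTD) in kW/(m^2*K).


From Q = U*A*LMTD, U = Q / (A * LMTD)
U = 6825 / (181 * 33.9) = 6825 / 6135.9 = 1.112

1.112 kW/(m^2*K)


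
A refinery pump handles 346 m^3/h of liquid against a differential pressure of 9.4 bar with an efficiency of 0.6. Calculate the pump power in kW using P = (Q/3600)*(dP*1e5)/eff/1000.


Q = 346 / 3600 = 0.0961111 m^3/s
P = 0.0961111 * (9.4 * 1e5) / 0.6 / 1000 = 150.6

150.6 kW


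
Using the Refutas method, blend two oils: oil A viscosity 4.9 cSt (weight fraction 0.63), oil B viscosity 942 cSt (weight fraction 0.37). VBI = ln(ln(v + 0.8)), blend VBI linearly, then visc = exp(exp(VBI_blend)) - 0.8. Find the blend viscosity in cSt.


Refutas method: VBN_i = 14.534*ln(ln(visc_i + 0.8)) + 10.975, blended linearly by mass fraction; since VBN is linear in VBI_i = ln(ln(visc_i + 0.8)) and the fractions sum to 1, blend VBI directly: visc = exp(exp(VBI_blend)) - 0.8
VBI_1 = ln(ln(4.9 + 0.8)) = 0.554153
VBI_2 = ln(ln(942 + 0.8)) = 1.92408
VBI_blend = 0.63 * 0.554153 + 0.37 * 1.92408 = 1.06103
visc_blend = exp(exp(1.06103)) - 0.8 = 17.18

17.18 cSt


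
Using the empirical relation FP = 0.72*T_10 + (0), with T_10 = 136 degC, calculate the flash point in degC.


FP = 0.72 * 136 + (0) = 97.92

97.92 degC


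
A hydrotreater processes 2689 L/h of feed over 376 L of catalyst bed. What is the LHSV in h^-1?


LHSV = volumetric feed rate / catalyst volume
= 2689 L/h / 376 L
= 7.152 h^-1

7.152 h^-1


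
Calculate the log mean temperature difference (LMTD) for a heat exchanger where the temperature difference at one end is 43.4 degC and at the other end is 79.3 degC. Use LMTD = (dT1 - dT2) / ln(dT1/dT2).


LMTD = (dT1 - dT2) / ln(dT1/dT2)
= (43.4 - 79.3) / ln(43.4 / 79.3) = -35.9 / -0.602779 = 59.56

59.56 degC


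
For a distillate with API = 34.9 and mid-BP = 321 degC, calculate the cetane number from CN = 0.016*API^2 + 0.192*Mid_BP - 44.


CN = 0.016 * 34.9^2 + 0.192 * 321 - 44
CN = 19.48816 + 61.632 - 44 = 37.12016

37.12016


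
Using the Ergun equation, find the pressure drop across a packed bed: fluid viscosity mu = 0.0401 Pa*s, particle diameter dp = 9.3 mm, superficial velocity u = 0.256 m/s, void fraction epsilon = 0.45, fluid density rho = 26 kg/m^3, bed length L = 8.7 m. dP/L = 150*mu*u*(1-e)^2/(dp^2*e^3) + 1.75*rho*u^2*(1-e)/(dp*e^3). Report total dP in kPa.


dp = 9.3 mm = 0.0093 m
Viscous term = 150*0.0401*0.256*(1-0.45)^2 / (0.0093^2*0.45^3) = 59101.4
Inertial term = 1.75*26*0.256^2*(1-0.45) / (0.0093*0.45^3) = 1935.23
dP/L = 59101.4 + 1935.23 = 61036.6 Pa/m
dP = 61036.6 * 8.7 / 1000 = 531.0 kPa

531.0 kPa


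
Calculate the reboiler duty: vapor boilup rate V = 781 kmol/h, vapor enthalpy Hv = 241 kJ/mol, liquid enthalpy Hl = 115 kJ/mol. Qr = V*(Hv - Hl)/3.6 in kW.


Qr = 781 * (241 - 115) / 3.6 = 781 * 126 / 3.6 = 27340

27340 kW


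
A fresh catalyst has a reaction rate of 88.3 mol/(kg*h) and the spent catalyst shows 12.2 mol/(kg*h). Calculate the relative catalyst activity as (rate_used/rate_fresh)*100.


Activity (%) = (rate_used / rate_fresh) * 100
rate_used = 12.2, rate_fresh = 88.3
= (12.2 / 88.3) * 100
= 0.1382 * 100 = 13.82

13.82 %


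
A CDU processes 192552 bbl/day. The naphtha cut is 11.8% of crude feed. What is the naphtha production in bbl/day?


Crude throughput = 192552 bbl/day
Fraction yield = 11.8%
yield = throughput * fraction / 100
yield = 192552 * 11.8 / 100 = 22721.136

22721.136 bbl/day


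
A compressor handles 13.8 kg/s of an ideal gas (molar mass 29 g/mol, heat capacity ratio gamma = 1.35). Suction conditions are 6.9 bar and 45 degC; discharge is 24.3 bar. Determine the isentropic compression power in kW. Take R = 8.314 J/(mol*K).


Isentropic work: W = m*(gamma/(gamma-1))*(R*T1/MW)*((P2/P1)^((gamma-1)/gamma) - 1)
T1 = 45 + 273.15 = 318.15 K
Pressure ratio = 24.3 / 6.9 = 3.52174
Exponent = (1.35 - 1)/1.35 = 0.259259
(P2/P1)^exp - 1 = 3.52174^0.259259 - 1 = 0.385963
W = 13.8 * 1.35 / 0.35 * 8.314 * 318.15 / 29 * 0.385963 = 1874

1874 kW


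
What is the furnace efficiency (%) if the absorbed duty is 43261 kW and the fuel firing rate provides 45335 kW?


Furnace efficiency = Q_absorbed / Q_fuel * 100
= 43261 / 45335 * 100 = 95.43

95.43 %


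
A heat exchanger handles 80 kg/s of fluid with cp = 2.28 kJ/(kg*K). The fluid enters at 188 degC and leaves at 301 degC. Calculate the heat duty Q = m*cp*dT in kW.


Q = m_dot * cp * delta_T
delta_T = 301 - 188 = 113 K
Q = 80 * 2.28 * 113
= 182.4 * 113
= 20611.2 kW

20611.2 kW


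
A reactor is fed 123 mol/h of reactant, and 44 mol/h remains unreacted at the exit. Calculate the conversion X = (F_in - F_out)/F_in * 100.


X = (F_in - F_out) / F_in * 100
Moles reacted = 123 - 44 = 79
X = 79 / 123 * 100
= 0.6423 * 100
= 64.23 %

64.23 %


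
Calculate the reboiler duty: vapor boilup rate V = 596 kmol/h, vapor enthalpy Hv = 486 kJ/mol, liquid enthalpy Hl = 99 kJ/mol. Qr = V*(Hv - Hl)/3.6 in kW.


Qr = 596 * (486 - 99) / 3.6 = 596 * 387 / 3.6 = 64070

64070 kW


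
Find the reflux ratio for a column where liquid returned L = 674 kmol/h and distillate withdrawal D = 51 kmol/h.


Reflux ratio definition: R = L / D (liquid returned / distillate withdrawn)
L = 674 kmol/h, D = 51 kmol/h
R = 674 / 51 = 13.22

13.22


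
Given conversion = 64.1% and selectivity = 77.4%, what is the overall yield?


Overall yield = conversion (%) * selectivity (%) / 100
Conversion = 64.1%, Selectivity = 77.4%
Y = 64.1 * 77.4 / 100
= 49.6134 %

49.6134 %


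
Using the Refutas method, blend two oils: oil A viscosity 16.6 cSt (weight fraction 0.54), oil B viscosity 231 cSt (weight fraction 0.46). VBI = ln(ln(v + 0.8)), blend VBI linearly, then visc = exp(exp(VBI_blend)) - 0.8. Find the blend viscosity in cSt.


Refutas method: VBN_i = 14.534*ln(ln(visc_i + 0.8)) + 10.975, blended linearly by mass fraction; since VBN is linear in VBI_i = ln(ln(visc_i + 0.8)) and the fractions sum to 1, blend VBI directly: visc = exp(exp(VBI_blend)) - 0.8
VBI_1 = ln(ln(16.6 + 0.8)) = 1.04959
VBI_2 = ln(ln(231 + 0.8)) = 1.69486
VBI_blend = 0.54 * 1.04959 + 0.46 * 1.69486 = 1.34641
visc_blend = exp(exp(1.34641)) - 0.8 = 45.89

45.89 cSt


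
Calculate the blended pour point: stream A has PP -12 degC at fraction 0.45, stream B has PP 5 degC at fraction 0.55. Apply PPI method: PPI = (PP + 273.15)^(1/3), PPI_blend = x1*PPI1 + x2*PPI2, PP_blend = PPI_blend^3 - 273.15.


PPI_1 = (-12 + 273.15)^(1/3) = 6.391901
PPI_2 = (5 + 273.15)^(1/3) = 6.527693
PPI_blend = 0.45 * 6.391901 + 0.55 * 6.527693 = 6.466587
PP_blend = 6.466587^3 - 273.15 = 270.4116 - 273.15 = -2.74

-2.74 degC


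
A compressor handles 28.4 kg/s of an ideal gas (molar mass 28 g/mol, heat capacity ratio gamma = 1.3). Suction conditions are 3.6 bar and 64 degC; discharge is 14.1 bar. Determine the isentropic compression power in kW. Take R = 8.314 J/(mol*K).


Isentropic work: W = m*(gamma/(gamma-1))*(R*T1/MW)*((P2/P1)^((gamma-1)/gamma) - 1)
T1 = 64 + 273.15 = 337.15 K
Pressure ratio = 14.1 / 3.6 = 3.91667
Exponent = (1.3 - 1)/1.3 = 0.230769
(P2/P1)^exp - 1 = 3.91667^0.230769 - 1 = 0.370335
W = 28.4 * 1.3 / 0.3 * 8.314 * 337.15 / 28 * 0.370335 = 4563

4563 kW


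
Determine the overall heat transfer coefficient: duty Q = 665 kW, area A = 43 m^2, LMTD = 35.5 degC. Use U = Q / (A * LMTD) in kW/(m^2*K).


From Q = U*A*LMTD, U = Q / (A * LMTD)
U = 665 / (43 * 35.5) = 665 / 1526.5 = 0.4356

0.4356 kW/(m^2*K)


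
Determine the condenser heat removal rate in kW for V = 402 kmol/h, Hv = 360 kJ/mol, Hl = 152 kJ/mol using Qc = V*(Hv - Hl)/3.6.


Qc = 402 * (360 - 152) / 3.6 = 402 * 208 / 3.6 = 23230

23230 kW


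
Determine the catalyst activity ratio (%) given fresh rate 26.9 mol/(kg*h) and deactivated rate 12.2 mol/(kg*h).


Activity (%) = (rate_used / rate_fresh) * 100
rate_used = 12.2, rate_fresh = 26.9
= (12.2 / 26.9) * 100
= 0.4535 * 100 = 45.35

45.35 %


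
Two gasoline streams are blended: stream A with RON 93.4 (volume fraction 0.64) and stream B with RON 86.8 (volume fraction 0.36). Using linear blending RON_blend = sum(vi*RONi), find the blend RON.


Linear blending: RON_blend = sum(vi * RONi)
Contribution 1: 0.64 * 93.4 = 59.776
Contribution 2: 0.36 * 86.8 = 31.248
RON_blend = 59.776 + 31.248 = 91.024

91.024


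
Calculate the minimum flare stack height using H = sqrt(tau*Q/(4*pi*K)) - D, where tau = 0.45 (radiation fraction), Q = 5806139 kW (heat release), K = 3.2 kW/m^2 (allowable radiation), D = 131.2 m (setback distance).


tau*Q/(4*pi*K) = 0.45 * 5806139 / (4 * pi * 3.2) = 64974.1
sqrt(64974.1) = 254.9
H = 254.9 - 131.2 = 123.7

123.7 m


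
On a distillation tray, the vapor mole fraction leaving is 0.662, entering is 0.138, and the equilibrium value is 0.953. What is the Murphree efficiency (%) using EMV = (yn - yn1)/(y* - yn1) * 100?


Murphree vapor efficiency: EMV = (y_n - y_(n-1)) / (y*_n - y_(n-1)) * 100
EMV = (0.662 - 0.138) / (0.953 - 0.138) * 100 = 0.524 / 0.815 * 100 = 64.29

64.29 %


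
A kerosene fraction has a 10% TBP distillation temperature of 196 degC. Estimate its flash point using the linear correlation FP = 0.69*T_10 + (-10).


FP = 0.69 * 196 + (-10) = 125.24

125.24 degC


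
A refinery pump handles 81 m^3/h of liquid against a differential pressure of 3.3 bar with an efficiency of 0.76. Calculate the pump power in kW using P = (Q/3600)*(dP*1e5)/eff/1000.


Q = 81 / 3600 = 0.0225 m^3/s
P = 0.0225 * (3.3 * 1e5) / 0.76 / 1000 = 9.770

9.770 kW


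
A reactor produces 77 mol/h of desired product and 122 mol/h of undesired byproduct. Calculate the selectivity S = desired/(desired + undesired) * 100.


Selectivity = desired / (desired + undesired) * 100
Total products = 77 + 122 = 199 mol/h
S = 77 / 199 * 100
= 0.3869 * 100
= 38.69 %

38.69 %


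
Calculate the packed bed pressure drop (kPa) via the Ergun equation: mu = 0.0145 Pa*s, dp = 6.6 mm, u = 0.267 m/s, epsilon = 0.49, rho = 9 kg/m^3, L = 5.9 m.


dp = 6.6 mm = 0.0066 m
Viscous term = 150*0.0145*0.267*(1-0.49)^2 / (0.0066^2*0.49^3) = 29473.7
Inertial term = 1.75*9*0.267^2*(1-0.49) / (0.0066*0.49^3) = 737.464
dP/L = 29473.7 + 737.464 = 30211.2 Pa/m
dP = 30211.2 * 5.9 / 1000 = 178.2 kPa

178.2 kPa


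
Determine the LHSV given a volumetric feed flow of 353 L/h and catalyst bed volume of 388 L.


LHSV = volumetric feed rate / catalyst volume
= 353 L/h / 388 L
= 0.9098 h^-1

0.9098 h^-1


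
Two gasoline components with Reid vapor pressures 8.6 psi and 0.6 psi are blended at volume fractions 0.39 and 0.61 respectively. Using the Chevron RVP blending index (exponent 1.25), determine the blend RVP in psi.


Chevron index: RVP_blend = (sum xi*RVPi^1.25)^(1/1.25)
RVP^1.25 terms: 0.39 * 8.6^1.25 + 0.61 * 0.6^1.25 = 6.06577
RVP_blend = 6.06577^(1/1.25) = 4.230

4.230 psi


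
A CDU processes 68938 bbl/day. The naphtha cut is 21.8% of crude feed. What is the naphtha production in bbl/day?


Crude throughput = 68938 bbl/day
Fraction yield = 21.8%
yield = throughput * fraction / 100
yield = 68938 * 21.8 / 100 = 15028.484

15028.484 bbl/day


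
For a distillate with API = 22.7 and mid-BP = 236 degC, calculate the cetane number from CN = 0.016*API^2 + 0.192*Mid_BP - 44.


CN = 0.016 * 22.7^2 + 0.192 * 236 - 44
CN = 8.24464 + 45.312 - 44 = 9.55664

9.55664


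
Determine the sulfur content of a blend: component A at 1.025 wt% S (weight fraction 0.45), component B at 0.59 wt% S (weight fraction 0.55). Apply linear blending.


Linear sulfur blending: S_blend = x1*S1 + x2*S2
Contribution 1: 0.45 * 1.025 = 0.46125 wt%
Contribution 2: 0.55 * 0.59 = 0.3245 wt%
S_blend = 0.46125 + 0.3245 = 0.78575

0.78575 wt%


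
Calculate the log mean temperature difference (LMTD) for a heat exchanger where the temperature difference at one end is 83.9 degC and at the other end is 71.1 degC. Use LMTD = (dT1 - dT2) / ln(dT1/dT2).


LMTD = (dT1 - dT2) / ln(dT1/dT2)
= (83.9 - 71.1) / ln(83.9 / 71.1) = 12.8 / 0.165538 = 77.32

77.32 degC


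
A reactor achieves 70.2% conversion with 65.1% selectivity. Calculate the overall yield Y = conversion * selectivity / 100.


Overall yield = conversion (%) * selectivity (%) / 100
Conversion = 70.2%, Selectivity = 65.1%
Y = 70.2 * 65.1 / 100
= 45.7002 %

45.7002 %


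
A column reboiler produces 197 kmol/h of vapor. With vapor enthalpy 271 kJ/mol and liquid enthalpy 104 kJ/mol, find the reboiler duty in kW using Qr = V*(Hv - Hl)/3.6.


Qr = 197 * (271 - 104) / 3.6 = 197 * 167 / 3.6 = 9139

9139 kW


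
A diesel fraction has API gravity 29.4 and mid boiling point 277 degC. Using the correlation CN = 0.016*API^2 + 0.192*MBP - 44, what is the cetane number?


CN = 0.016 * 29.4^2 + 0.192 * 277 - 44
CN = 13.82976 + 53.184 - 44 = 23.01376

23.01376


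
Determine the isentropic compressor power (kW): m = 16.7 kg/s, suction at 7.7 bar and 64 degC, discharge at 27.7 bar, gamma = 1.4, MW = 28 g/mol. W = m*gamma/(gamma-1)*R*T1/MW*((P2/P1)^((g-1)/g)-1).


Isentropic work: W = m*(gamma/(gamma-1))*(R*T1/MW)*((P2/P1)^((gamma-1)/gamma) - 1)
T1 = 64 + 273.15 = 337.15 K
Pressure ratio = 27.7 / 7.7 = 3.5974
Exponent = (1.4 - 1)/1.4 = 0.285714
(P2/P1)^exp - 1 = 3.5974^0.285714 - 1 = 0.44163
W = 16.7 * 1.4 / 0.4 * 8.314 * 337.15 / 28 * 0.44163 = 2584

2584 kW


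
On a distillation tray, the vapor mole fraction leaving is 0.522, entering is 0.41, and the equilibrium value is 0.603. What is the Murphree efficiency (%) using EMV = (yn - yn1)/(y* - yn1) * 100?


Murphree vapor efficiency: EMV = (y_n - y_(n-1)) / (y*_n - y_(n-1)) * 100
EMV = (0.522 - 0.41) / (0.603 - 0.41) * 100 = 0.112 / 0.193 * 100 = 58.03

58.03 %


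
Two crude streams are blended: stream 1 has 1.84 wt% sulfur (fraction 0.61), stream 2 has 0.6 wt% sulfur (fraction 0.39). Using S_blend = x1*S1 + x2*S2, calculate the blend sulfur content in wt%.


Linear sulfur blending: S_blend = x1*S1 + x2*S2
Contribution 1: 0.61 * 1.84 = 1.1224 wt%
Contribution 2: 0.39 * 0.6 = 0.234 wt%
S_blend = 1.1224 + 0.234 = 1.3564

1.3564 wt%


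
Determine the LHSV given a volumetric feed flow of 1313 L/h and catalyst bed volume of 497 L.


LHSV = volumetric feed rate / catalyst volume
= 1313 L/h / 497 L
= 2.642 h^-1

2.642 h^-1


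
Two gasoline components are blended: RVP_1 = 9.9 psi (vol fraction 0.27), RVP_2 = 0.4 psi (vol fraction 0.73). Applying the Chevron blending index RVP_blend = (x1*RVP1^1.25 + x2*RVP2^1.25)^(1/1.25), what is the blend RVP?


Chevron index: RVP_blend = (sum xi*RVPi^1.25)^(1/1.25)
RVP^1.25 terms: 0.27 * 9.9^1.25 + 0.73 * 0.4^1.25 = 4.97363
RVP_blend = 4.97363^(1/1.25) = 3.609

3.609 psi


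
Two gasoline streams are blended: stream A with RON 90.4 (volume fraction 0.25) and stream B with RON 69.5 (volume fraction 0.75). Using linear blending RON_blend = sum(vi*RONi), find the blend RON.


Linear blending: RON_blend = sum(vi * RONi)
Contribution 1: 0.25 * 90.4 = 22.6
Contribution 2: 0.75 * 69.5 = 52.125
RON_blend = 22.6 + 52.125 = 74.725

74.725


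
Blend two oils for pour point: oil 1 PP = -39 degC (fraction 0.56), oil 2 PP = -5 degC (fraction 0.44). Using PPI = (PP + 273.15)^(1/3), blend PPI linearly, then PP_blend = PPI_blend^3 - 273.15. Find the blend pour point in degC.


PPI_1 = (-39 + 273.15)^(1/3) = 6.163557
PPI_2 = (-5 + 273.15)^(1/3) = 6.448508
PPI_blend = 0.56 * 6.163557 + 0.44 * 6.448508 = 6.288935
PP_blend = 6.288935^3 - 273.15 = 248.7318 - 273.15 = -24.42

-24.42 degC


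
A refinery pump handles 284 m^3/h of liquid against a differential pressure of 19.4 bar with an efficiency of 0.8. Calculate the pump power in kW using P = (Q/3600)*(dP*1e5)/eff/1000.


Q = 284 / 3600 = 0.0788889 m^3/s
P = 0.0788889 * (19.4 * 1e5) / 0.8 / 1000 = 191.3

191.3 kW


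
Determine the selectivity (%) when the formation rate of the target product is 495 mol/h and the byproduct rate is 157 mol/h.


Selectivity = desired / (desired + undesired) * 100
Total products = 495 + 157 = 652 mol/h
S = 495 / 652 * 100
= 0.7592 * 100
= 75.92 %

75.92 %


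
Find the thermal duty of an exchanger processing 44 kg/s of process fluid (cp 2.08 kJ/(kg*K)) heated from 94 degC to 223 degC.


Q = m_dot * cp * delta_T
delta_T = 223 - 94 = 129 K
Q = 44 * 2.08 * 129
= 91.52 * 129
= 11806.08 kW

11806.08 kW


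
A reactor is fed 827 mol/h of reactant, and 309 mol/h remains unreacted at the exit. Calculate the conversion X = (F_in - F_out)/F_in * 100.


X = (F_in - F_out) / F_in * 100
Moles reacted = 827 - 309 = 518
X = 518 / 827 * 100
= 0.6264 * 100
= 62.64 %

62.64 %


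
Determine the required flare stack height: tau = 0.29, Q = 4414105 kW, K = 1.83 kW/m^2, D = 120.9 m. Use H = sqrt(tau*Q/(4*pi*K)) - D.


tau*Q/(4*pi*K) = 0.29 * 4414105 / (4 * pi * 1.83) = 55664.7
sqrt(55664.7) = 235.934
H = 235.934 - 120.9 = 115.0

115.0 m


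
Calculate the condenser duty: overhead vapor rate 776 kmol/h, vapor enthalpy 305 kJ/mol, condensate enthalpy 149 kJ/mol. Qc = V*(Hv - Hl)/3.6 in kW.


Qc = 776 * (305 - 149) / 3.6 = 776 * 156 / 3.6 = 33630

33630 kW


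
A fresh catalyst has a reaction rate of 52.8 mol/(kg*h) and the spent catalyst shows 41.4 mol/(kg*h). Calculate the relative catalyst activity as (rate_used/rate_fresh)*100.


Activity (%) = (rate_used / rate_fresh) * 100
rate_used = 41.4, rate_fresh = 52.8
= (41.4 / 52.8) * 100
= 0.7841 * 100 = 78.41

78.41 %


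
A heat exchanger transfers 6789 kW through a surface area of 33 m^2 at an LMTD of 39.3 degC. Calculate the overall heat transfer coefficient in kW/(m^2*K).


From Q = U*A*LMTD, U = Q / (A * LMTD)
U = 6789 / (33 * 39.3) = 6789 / 1296.9 = 5.235

5.235 kW/(m^2*K)


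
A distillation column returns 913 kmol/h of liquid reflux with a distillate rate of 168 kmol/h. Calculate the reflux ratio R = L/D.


Reflux ratio definition: R = L / D (liquid returned / distillate withdrawn)
L = 913 kmol/h, D = 168 kmol/h
R = 913 / 168 = 5.435

5.435


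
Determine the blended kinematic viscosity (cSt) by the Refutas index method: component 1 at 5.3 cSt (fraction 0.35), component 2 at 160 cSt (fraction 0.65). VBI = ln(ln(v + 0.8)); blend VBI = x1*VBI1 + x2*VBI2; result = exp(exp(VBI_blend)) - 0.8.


Refutas method: VBN_i = 14.534*ln(ln(visc_i + 0.8)) + 10.975, blended linearly by mass fraction; since VBN is linear in VBI_i = ln(ln(visc_i + 0.8)) and the fractions sum to 1, blend VBI directly: visc = exp(exp(VBI_blend)) - 0.8
VBI_1 = ln(ln(5.3 + 0.8)) = 0.592381
VBI_2 = ln(ln(160 + 0.8)) = 1.62534
VBI_blend = 0.35 * 0.592381 + 0.65 * 1.62534 = 1.2638
visc_blend = exp(exp(1.2638)) - 0.8 = 33.63

33.63 cSt


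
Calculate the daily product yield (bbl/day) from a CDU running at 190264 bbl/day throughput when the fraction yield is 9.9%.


Crude throughput = 190264 bbl/day
Fraction yield = 9.9%
yield = throughput * fraction / 100
yield = 190264 * 9.9 / 100 = 18836.136

18836.136 bbl/day


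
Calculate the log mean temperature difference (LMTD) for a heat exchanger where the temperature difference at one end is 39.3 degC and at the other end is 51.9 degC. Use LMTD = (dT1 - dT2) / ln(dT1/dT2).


LMTD = (dT1 - dT2) / ln(dT1/dT2)
= (39.3 - 51.9) / ln(39.3 / 51.9) = -12.6 / -0.278094 = 45.31

45.31 degC


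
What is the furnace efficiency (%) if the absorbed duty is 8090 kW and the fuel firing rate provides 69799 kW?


Furnace efficiency = Q_absorbed / Q_fuel * 100
= 8090 / 69799 * 100 = 11.59

11.59 %


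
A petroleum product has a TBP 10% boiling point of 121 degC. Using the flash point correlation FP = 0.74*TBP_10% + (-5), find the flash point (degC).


FP = 0.74 * 121 + (-5) = 84.54

84.54 degC


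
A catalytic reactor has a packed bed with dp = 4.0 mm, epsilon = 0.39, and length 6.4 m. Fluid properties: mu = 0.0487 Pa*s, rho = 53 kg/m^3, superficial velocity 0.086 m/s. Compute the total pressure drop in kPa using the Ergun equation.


dp = 4.0 mm = 0.004 m
Viscous term = 150*0.0487*0.086*(1-0.39)^2 / (0.004^2*0.39^3) = 246300
Inertial term = 1.75*53*0.086^2*(1-0.39) / (0.004*0.39^3) = 1763.55
dP/L = 246300 + 1763.55 = 248064 Pa/m
dP = 248064 * 6.4 / 1000 = 1588 kPa

1588 kPa


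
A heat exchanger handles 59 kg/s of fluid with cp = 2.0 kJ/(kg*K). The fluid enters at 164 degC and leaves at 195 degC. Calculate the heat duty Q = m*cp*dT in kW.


Q = m_dot * cp * delta_T
delta_T = 195 - 164 = 31 K
Q = 59 * 2.0 * 31
= 118 * 31
= 3658 kW

3658 kW


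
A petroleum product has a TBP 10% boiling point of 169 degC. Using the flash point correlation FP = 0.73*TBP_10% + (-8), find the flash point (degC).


FP = 0.73 * 169 + (-8) = 115.37

115.37 degC


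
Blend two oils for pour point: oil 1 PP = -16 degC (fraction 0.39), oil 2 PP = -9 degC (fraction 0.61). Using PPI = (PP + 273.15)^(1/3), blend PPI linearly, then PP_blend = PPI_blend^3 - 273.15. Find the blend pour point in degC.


PPI_1 = (-16 + 273.15)^(1/3) = 6.359098
PPI_2 = (-9 + 273.15)^(1/3) = 6.416283
PPI_blend = 0.39 * 6.359098 + 0.61 * 6.416283 = 6.393981
PP_blend = 6.393981^3 - 273.15 = 261.4051 - 273.15 = -11.74

-11.74 degC


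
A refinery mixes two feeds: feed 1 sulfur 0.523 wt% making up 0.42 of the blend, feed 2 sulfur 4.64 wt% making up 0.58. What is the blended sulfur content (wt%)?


Linear sulfur blending: S_blend = x1*S1 + x2*S2
Contribution 1: 0.42 * 0.523 = 0.21966 wt%
Contribution 2: 0.58 * 4.64 = 2.6912 wt%
S_blend = 0.21966 + 2.6912 = 2.91086

2.91086 wt%


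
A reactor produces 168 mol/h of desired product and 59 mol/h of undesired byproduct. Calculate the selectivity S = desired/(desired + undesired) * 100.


Selectivity = desired / (desired + undesired) * 100
Total products = 168 + 59 = 227 mol/h
S = 168 / 227 * 100
= 0.7401 * 100
= 74.01 %

74.01 %


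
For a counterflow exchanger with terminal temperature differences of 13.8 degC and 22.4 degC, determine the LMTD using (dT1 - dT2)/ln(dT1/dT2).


LMTD = (dT1 - dT2) / ln(dT1/dT2)
= (13.8 - 22.4) / ln(13.8 / 22.4) = -8.6 / -0.484392 = 17.75

17.75 degC


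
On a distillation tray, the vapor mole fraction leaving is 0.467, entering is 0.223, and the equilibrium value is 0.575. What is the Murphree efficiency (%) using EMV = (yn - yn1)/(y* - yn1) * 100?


Murphree vapor efficiency: EMV = (y_n - y_(n-1)) / (y*_n - y_(n-1)) * 100
EMV = (0.467 - 0.223) / (0.575 - 0.223) * 100 = 0.244 / 0.352 * 100 = 69.32

69.32 %


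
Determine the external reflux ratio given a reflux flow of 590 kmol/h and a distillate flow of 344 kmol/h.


Reflux ratio definition: R = L / D (liquid returned / distillate withdrawn)
L = 590 kmol/h, D = 344 kmol/h
R = 590 / 344 = 1.715

1.715


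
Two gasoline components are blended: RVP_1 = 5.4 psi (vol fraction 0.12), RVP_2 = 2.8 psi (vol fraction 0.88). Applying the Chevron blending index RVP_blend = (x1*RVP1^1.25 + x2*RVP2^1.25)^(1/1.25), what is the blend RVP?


Chevron index: RVP_blend = (sum xi*RVPi^1.25)^(1/1.25)
RVP^1.25 terms: 0.12 * 5.4^1.25 + 0.88 * 2.8^1.25 = 4.17516
RVP_blend = 4.17516^(1/1.25) = 3.137

3.137 psi
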